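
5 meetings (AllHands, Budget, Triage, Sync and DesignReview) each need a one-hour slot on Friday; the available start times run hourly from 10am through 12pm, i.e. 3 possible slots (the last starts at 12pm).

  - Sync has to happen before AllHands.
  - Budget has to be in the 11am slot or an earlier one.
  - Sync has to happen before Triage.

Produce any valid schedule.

Budget in 10am; Sync in 10am; DesignReview in 10am; Triage in 11am; AllHands in 11am

Checking: Sync(10am) before Triage(11am); Sync(10am) before AllHands(11am); Budget=10am in [10am,11am].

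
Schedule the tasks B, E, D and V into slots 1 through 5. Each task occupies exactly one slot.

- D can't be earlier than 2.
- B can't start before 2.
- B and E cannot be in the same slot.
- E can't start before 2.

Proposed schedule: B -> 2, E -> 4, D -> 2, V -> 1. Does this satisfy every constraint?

E can't start before 2 — holds.
B can't start before 2 — holds.
B and E cannot be in the same slot — holds.
D can't be earlier than 2 — holds.

Valid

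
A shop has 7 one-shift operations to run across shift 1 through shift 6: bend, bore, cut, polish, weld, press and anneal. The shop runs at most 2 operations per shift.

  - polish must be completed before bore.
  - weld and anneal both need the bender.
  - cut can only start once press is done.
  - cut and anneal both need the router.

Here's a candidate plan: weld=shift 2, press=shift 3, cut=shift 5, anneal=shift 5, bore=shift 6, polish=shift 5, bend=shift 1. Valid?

The shop runs at most 2 operations per shift — violated.
weld and anneal both need the bender — holds.
cut and anneal both need the router — violated.
polish must be completed before bore — holds.
cut can only start once press is done — holds.

No — it violates: cut and anneal both need the router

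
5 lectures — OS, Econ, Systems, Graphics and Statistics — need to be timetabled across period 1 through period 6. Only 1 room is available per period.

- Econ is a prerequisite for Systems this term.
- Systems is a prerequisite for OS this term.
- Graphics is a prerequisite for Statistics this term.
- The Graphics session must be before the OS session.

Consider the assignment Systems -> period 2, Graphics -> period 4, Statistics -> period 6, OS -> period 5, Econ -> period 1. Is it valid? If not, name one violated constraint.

Econ is a prerequisite for Systems this term — holds.
Systems is a prerequisite for OS this term — holds.
Graphics is a prerequisite for Statistics this term — holds.
Only 1 room is available per period — holds.
The Graphics session must be before the OS session — holds.

Valid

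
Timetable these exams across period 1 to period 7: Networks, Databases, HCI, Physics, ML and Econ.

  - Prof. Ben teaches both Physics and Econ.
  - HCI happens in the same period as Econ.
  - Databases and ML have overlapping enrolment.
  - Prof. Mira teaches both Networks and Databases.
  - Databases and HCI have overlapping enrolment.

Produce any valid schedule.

ML in period 1, Physics in period 2, Econ in period 1, HCI in period 1, Networks in period 1, Databases in period 2

Checking: Databases(period 2) != ML(period 1); Physics(period 2) != Econ(period 1); Networks(period 1) != Databases(period 2); Databases(period 2) != HCI(period 1); HCI = Econ = period 1.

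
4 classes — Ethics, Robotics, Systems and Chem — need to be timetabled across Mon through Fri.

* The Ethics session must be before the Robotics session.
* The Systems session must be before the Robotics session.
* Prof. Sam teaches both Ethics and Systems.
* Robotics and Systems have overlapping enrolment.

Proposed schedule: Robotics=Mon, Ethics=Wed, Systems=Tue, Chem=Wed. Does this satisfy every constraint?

The Systems session must be before the Robotics session — violated.
Robotics and Systems have overlapping enrolment — holds.
The Ethics session must be before the Robotics session — violated.
Prof. Sam teaches both Ethics and Systems — holds.

No. The Ethics session must be before the Robotics session is not satisfied.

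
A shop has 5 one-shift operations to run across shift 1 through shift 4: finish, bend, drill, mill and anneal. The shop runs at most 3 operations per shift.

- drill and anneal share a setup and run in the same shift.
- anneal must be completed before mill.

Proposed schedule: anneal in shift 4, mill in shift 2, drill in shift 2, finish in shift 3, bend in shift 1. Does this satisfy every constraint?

Invalid. anneal must be completed before mill.

anneal must be completed before mill — violated.
drill and anneal share a setup and run in the same shift — violated.
The shop runs at most 3 operations per shift — holds.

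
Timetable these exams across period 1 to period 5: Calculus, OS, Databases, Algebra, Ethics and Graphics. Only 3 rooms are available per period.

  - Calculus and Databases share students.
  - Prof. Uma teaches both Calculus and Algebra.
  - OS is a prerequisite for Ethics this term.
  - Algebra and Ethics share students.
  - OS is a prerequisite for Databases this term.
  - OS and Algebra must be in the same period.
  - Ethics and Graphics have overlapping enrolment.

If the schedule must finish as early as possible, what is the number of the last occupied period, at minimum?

The precedence chain requires at least 2 distinct periods.
With at most 3 per period and 6 exams, at least 2 periods are needed.
Could 2 periods be enough, i.e. nothing placed later than period 2? No: Ethics must come after OS (at period 1 or later) → {period 2}; OS must come before Ethics (at period 2 or earlier) → {period 1}; Databases must come after OS (at period 1 or later) → {period 2}; Algebra must be in the same period as OS (in {period 1}) → {period 1}; Calculus can't share with Databases (period 2) → {period 1}; Algebra can't share with Calculus (period 1) → nothing is left.
So 2 periods is not enough.
3 works (last occupied period: period 3): for example Graphics=period 1, OS=period 1, Calculus=period 3, Algebra=period 1, Ethics=period 2, Databases=period 2.

3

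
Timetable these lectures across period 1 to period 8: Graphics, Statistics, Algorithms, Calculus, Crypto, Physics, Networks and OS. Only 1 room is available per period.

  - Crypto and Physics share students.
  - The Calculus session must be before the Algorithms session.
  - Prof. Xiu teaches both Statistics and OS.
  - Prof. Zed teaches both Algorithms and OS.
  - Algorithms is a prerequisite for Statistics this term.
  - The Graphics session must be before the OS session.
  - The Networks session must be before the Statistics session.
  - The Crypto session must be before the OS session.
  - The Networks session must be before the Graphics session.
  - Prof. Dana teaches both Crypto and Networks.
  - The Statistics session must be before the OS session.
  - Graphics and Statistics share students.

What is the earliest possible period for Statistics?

period 4

Precedence pushes Statistics to at least period 3; downstream work caps Statistics at period 7.
Statistics at period 4 is achievable: OS -> period 7; Crypto -> period 6; Algorithms -> period 2; Physics -> period 8; Statistics -> period 4; Graphics -> period 5; Networks -> period 3; Calculus -> period 1.
Nothing earlier works — the conflict and capacity constraints rule out every period before period 4.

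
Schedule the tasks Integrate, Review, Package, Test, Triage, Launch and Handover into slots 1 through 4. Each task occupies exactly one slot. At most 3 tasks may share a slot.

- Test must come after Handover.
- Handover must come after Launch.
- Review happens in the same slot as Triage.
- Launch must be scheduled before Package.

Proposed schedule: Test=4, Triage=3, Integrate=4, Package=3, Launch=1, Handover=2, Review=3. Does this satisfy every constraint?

Valid

Review happens in the same slot as Triage — holds.
Handover must come after Launch — holds.
Launch must be scheduled before Package — holds.
At most 3 tasks may share a slot — holds.
Test must come after Handover — holds.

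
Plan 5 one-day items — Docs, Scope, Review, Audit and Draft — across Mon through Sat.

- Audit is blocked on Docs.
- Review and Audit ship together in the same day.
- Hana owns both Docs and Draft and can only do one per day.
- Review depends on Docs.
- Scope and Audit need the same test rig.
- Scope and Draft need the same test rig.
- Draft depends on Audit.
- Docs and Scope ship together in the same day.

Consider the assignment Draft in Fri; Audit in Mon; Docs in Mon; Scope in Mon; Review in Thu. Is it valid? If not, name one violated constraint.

Scope and Audit need the same test rig — violated.
Review and Audit ship together in the same day — violated.
Draft depends on Audit — holds.
Audit is blocked on Docs — violated.
Hana owns both Docs and Draft and can only do one per day — holds.
Scope and Draft need the same test rig — holds.
Review depends on Docs — holds.
Docs and Scope ship together in the same day — holds.

No — it violates: Scope and Audit need the same test rig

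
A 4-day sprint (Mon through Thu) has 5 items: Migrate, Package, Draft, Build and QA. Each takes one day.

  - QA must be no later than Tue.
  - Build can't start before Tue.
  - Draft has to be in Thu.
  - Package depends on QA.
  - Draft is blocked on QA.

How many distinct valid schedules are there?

60

Splitting on Migrate: it can be Mon (15), Tue (15), Wed (15), Thu (15). Listing each branch's schedules as (Package, Draft, Build, QA):
Migrate=Mon: (Tue,Thu,Tue,Mon) (Tue,Thu,Wed,Mon) (Tue,Thu,Thu,Mon) (Wed,Thu,Tue,Mon) (Wed,Thu,Tue,Tue) (Wed,Thu,Wed,Mon) (Wed,Thu,Wed,Tue) (Wed,Thu,Thu,Mon) (Wed,Thu,Thu,Tue) (Thu,Thu,Tue,Mon) (Thu,Thu,Tue,Tue) (Thu,Thu,Wed,Mon) (Thu,Thu,Wed,Tue) (Thu,Thu,Thu,Mon) (Thu,Thu,Thu,Tue) — 15.
Migrate=Tue: (Tue,Thu,Tue,Mon) (Tue,Thu,Wed,Mon) (Tue,Thu,Thu,Mon) (Wed,Thu,Tue,Mon) (Wed,Thu,Tue,Tue) (Wed,Thu,Wed,Mon) (Wed,Thu,Wed,Tue) (Wed,Thu,Thu,Mon) (Wed,Thu,Thu,Tue) (Thu,Thu,Tue,Mon) (Thu,Thu,Tue,Tue) (Thu,Thu,Wed,Mon) (Thu,Thu,Wed,Tue) (Thu,Thu,Thu,Mon) (Thu,Thu,Thu,Tue) — 15.
Migrate=Wed: (Tue,Thu,Tue,Mon) (Tue,Thu,Wed,Mon) (Tue,Thu,Thu,Mon) (Wed,Thu,Tue,Mon) (Wed,Thu,Tue,Tue) (Wed,Thu,Wed,Mon) (Wed,Thu,Wed,Tue) (Wed,Thu,Thu,Mon) (Wed,Thu,Thu,Tue) (Thu,Thu,Tue,Mon) (Thu,Thu,Tue,Tue) (Thu,Thu,Wed,Mon) (Thu,Thu,Wed,Tue) (Thu,Thu,Thu,Mon) (Thu,Thu,Thu,Tue) — 15.
Migrate=Thu: (Tue,Thu,Tue,Mon) (Tue,Thu,Wed,Mon) (Tue,Thu,Thu,Mon) (Wed,Thu,Tue,Mon) (Wed,Thu,Tue,Tue) (Wed,Thu,Wed,Mon) (Wed,Thu,Wed,Tue) (Wed,Thu,Thu,Mon) (Wed,Thu,Thu,Tue) (Thu,Thu,Tue,Mon) (Thu,Thu,Tue,Tue) (Thu,Thu,Wed,Mon) (Thu,Thu,Wed,Tue) (Thu,Thu,Thu,Mon) (Thu,Thu,Thu,Tue) — 15.
Summing: 15 + 15 + 15 + 15 = 60.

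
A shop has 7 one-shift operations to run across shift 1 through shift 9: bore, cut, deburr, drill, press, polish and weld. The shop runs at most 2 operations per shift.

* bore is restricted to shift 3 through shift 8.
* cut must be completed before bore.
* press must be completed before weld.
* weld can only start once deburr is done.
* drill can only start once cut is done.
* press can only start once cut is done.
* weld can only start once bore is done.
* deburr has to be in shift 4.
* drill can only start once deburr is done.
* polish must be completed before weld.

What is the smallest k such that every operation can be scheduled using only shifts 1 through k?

5

The precedence chain requires at least 3 distinct shifts.
With at most 2 per shift and 7 operations, at least 4 shifts are needed.
Propagating the time windows through the other constraints, drill can't land before shift 5, so the schedule must run through at least shift 5.
5 works (last occupied shift: shift 5): for example press in shift 2; cut in shift 1; weld in shift 5; polish in shift 1; drill in shift 5; bore in shift 3; deburr in shift 4.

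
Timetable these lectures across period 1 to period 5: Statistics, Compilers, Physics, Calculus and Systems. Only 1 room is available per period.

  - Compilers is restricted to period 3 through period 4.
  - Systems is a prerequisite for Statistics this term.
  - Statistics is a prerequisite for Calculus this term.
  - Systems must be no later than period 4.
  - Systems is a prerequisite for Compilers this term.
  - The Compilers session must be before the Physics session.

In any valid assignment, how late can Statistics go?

period 2

Precedence pushes Statistics to at least period 2; downstream work caps Statistics at period 4.
Statistics at period 2 is achievable: Physics in period 4, Compilers in period 3, Calculus in period 5, Statistics in period 2, Systems in period 1.
Nothing later works — the capacity limit rule out every period after period 2.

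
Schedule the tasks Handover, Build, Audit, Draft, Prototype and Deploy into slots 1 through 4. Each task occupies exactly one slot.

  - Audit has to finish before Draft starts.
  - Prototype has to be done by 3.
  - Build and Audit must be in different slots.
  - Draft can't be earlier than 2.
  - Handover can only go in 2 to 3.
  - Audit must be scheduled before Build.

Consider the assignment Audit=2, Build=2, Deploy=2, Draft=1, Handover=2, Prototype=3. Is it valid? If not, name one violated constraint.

Prototype has to be done by 3 — holds.
Handover can only go in 2 to 3 — holds.
Draft can't be earlier than 2 — violated.
Audit has to finish before Draft starts — violated.
Audit must be scheduled before Build — violated.
Build and Audit must be in different slots — violated.

No. Audit has to finish before Draft starts is not satisfied.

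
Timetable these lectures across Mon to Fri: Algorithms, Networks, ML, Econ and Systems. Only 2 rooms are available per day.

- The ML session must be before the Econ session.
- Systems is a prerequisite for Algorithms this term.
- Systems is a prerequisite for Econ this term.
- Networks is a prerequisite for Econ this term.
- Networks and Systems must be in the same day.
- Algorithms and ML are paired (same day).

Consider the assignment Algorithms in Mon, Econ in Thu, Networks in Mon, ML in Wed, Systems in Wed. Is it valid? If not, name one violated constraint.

Networks is a prerequisite for Econ this term — holds.
Networks and Systems must be in the same day — violated.
Systems is a prerequisite for Econ this term — holds.
The ML session must be before the Econ session — holds.
Algorithms and ML are paired (same day) — violated.
Systems is a prerequisite for Algorithms this term — violated.
Only 2 rooms are available per day — holds.

No — it violates: Systems is a prerequisite for Algorithms this term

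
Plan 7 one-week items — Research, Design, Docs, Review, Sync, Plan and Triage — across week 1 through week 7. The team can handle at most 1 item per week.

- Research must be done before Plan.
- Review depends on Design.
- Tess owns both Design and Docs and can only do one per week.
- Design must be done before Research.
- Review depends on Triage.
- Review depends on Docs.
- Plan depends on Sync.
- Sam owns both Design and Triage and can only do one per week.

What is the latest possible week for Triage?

week 6

Downstream work caps Triage at week 6.
Triage at week 6 is achievable: Sync=week 3; Triage=week 6; Docs=week 5; Research=week 2; Plan=week 4; Design=week 1; Review=week 7.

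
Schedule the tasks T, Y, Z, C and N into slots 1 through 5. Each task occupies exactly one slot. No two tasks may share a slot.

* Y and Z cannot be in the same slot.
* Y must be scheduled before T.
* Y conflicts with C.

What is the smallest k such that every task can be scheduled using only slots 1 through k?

5 slots

The precedence chain requires at least 2 distinct slots.
With at most 1 per slot and 5 tasks, at least 5 slots are needed.
5 works (last occupied slot: 5): for example Y -> 1; N -> 5; T -> 2; C -> 4; Z -> 3.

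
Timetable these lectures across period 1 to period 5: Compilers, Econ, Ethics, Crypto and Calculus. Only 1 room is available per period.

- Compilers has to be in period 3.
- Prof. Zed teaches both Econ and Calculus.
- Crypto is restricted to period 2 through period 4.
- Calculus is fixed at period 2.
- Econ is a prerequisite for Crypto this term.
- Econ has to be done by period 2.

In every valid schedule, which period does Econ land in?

Econ's window is period 1–period 2.
Calculus is fixed at period 2, and Econ can't share a period with Calculus.
So Econ must be period 1.

period 1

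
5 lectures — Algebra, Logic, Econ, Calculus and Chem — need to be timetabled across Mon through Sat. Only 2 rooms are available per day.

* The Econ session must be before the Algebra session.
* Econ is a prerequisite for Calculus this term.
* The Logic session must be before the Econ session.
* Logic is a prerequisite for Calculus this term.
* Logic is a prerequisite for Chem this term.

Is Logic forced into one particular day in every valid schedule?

No

Logic can be Mon (e.g. Calculus=Wed, Econ=Tue, Algebra=Wed, Chem=Tue, Logic=Mon) or Tue (e.g. Chem=Wed; Econ=Wed; Calculus=Thu; Algebra=Thu; Logic=Tue).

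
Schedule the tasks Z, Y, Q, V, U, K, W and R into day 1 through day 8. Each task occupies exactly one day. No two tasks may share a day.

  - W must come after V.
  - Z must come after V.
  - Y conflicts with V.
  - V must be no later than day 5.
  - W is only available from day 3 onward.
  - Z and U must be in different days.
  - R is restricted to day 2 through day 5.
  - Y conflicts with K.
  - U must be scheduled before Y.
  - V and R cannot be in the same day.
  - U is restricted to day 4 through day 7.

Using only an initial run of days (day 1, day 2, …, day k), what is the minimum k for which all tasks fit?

The precedence chain requires at least 2 distinct days.
With at most 1 per day and 8 tasks, at least 8 days are needed.
Propagating the time windows through the other constraints, Y can't land before day 5, so the schedule must run through at least day 5.
8 works (last occupied day: day 8): for example K=day 8, W=day 3, Y=day 6, V=day 1, U=day 4, R=day 2, Z=day 5, Q=day 7.

8 days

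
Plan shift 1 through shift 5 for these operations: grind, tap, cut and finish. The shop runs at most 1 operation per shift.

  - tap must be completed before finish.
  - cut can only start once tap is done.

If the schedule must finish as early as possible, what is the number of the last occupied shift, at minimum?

shift 4

The precedence chain requires at least 2 distinct shifts.
With at most 1 per shift and 4 operations, at least 4 shifts are needed.
4 works (last occupied shift: shift 4): for example tap=shift 1, grind=shift 4, finish=shift 3, cut=shift 2.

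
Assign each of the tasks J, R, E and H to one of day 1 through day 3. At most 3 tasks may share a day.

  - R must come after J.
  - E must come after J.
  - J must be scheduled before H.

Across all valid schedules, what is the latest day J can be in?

Downstream work caps J at day 2.
J at day 2 is achievable: H in day 3, E in day 3, R in day 3, J in day 2.

day 2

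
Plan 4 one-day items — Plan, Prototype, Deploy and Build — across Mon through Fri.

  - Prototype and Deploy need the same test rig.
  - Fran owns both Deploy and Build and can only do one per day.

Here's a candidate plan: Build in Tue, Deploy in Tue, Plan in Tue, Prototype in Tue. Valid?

No. Prototype and Deploy need the same test rig is not satisfied.

Prototype and Deploy need the same test rig — violated.
Fran owns both Deploy and Build and can only do one per day — violated.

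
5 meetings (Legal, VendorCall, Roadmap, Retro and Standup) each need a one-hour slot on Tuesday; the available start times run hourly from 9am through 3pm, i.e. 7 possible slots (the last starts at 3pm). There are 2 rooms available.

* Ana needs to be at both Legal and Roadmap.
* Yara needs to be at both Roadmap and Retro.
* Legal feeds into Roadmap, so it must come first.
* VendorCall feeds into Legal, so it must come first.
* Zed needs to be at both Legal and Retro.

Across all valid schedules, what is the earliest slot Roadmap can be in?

11am

Precedence pushes Roadmap to at least 11am.
Roadmap at 11am is achievable: Standup in 10am, VendorCall in 9am, Retro in 9am, Roadmap in 11am, Legal in 10am.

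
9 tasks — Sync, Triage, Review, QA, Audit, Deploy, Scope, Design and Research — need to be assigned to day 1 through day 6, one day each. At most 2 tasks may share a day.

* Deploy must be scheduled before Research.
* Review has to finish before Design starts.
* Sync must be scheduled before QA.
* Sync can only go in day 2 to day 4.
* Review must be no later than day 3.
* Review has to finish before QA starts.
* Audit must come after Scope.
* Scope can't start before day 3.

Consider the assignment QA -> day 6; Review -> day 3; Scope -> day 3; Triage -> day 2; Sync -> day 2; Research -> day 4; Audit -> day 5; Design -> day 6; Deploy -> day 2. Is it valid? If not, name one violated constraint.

Deploy must be scheduled before Research — holds.
Audit must come after Scope — holds.
Scope can't start before day 3 — holds.
Review must be no later than day 3 — holds.
Sync can only go in day 2 to day 4 — holds.
Sync must be scheduled before QA — holds.
At most 2 tasks may share a day — violated.
Review has to finish before Design starts — holds.
Review has to finish before QA starts — holds.

Invalid. At most 2 tasks may share a day.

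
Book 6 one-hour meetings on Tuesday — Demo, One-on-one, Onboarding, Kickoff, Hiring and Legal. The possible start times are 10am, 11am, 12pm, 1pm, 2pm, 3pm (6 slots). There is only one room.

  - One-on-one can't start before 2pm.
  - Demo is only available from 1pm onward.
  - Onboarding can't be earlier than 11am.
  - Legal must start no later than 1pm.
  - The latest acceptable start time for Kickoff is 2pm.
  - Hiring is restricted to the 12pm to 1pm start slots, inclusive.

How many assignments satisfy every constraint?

Splitting on Demo: it can be 1pm (5), 2pm (8), 3pm (8). Listing each branch's schedules as (One-on-one, Onboarding, Kickoff, Hiring, Legal):
Demo=1pm: (2pm,3pm,10am,12pm,11am) (2pm,3pm,11am,12pm,10am) (3pm,11am,2pm,12pm,10am) (3pm,2pm,10am,12pm,11am) (3pm,2pm,11am,12pm,10am) — 5.
Demo=2pm: (3pm,11am,10am,12pm,1pm) (3pm,11am,10am,1pm,12pm) (3pm,11am,12pm,1pm,10am) (3pm,11am,1pm,12pm,10am) (3pm,12pm,10am,1pm,11am) (3pm,12pm,11am,1pm,10am) (3pm,1pm,10am,12pm,11am) (3pm,1pm,11am,12pm,10am) — 8.
Demo=3pm: (2pm,11am,10am,12pm,1pm) (2pm,11am,10am,1pm,12pm) (2pm,11am,12pm,1pm,10am) (2pm,11am,1pm,12pm,10am) (2pm,12pm,10am,1pm,11am) (2pm,12pm,11am,1pm,10am) (2pm,1pm,10am,12pm,11am) (2pm,1pm,11am,12pm,10am) — 8.
Summing: 5 + 8 + 8 = 21.

21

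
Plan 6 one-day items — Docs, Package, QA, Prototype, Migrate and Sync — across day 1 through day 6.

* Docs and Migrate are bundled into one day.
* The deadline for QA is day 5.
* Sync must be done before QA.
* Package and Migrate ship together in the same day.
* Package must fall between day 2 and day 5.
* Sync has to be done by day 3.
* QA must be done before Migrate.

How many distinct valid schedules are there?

60

Splitting on Docs: it can be day 3 (6), day 4 (18), day 5 (36). Listing each branch's schedules as (Package, QA, Prototype, Migrate, Sync) by day number:
Docs=day 3: (3,2,1,3,1) (3,2,2,3,1) (3,2,3,3,1) (3,2,4,3,1) (3,2,5,3,1) (3,2,6,3,1) — 6.
Docs=day 4: (4,2,1,4,1) (4,2,2,4,1) (4,2,3,4,1) (4,2,4,4,1) (4,2,5,4,1) (4,2,6,4,1) (4,3,1,4,1) (4,3,1,4,2) (4,3,2,4,1) (4,3,2,4,2) (4,3,3,4,1) (4,3,3,4,2) (4,3,4,4,1) (4,3,4,4,2) (4,3,5,4,1) (4,3,5,4,2) (4,3,6,4,1) (4,3,6,4,2) — 18.
Docs=day 5: (5,2,1,5,1) (5,2,2,5,1) (5,2,3,5,1) (5,2,4,5,1) (5,2,5,5,1) (5,2,6,5,1) (5,3,1,5,1) (5,3,1,5,2) (5,3,2,5,1) (5,3,2,5,2) (5,3,3,5,1) (5,3,3,5,2) (5,3,4,5,1) (5,3,4,5,2) (5,3,5,5,1) (5,3,5,5,2) (5,3,6,5,1) (5,3,6,5,2) (5,4,1,5,1) (5,4,1,5,2) (5,4,1,5,3) (5,4,2,5,1) (5,4,2,5,2) (5,4,2,5,3) (5,4,3,5,1) (5,4,3,5,2) (5,4,3,5,3) (5,4,4,5,1) (5,4,4,5,2) (5,4,4,5,3) (5,4,5,5,1) (5,4,5,5,2) (5,4,5,5,3) (5,4,6,5,1) (5,4,6,5,2) (5,4,6,5,3) — 36.
Summing: 6 + 18 + 36 = 60.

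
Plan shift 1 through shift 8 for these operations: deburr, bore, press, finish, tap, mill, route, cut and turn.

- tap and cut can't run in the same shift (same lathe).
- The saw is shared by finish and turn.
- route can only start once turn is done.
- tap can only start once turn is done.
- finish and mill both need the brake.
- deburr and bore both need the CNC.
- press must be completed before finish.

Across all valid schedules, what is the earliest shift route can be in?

shift 2

Precedence pushes route to at least shift 2.
route at shift 2 is achievable: mill=shift 1; deburr=shift 1; cut=shift 1; tap=shift 2; turn=shift 1; bore=shift 2; press=shift 1; finish=shift 2; route=shift 2.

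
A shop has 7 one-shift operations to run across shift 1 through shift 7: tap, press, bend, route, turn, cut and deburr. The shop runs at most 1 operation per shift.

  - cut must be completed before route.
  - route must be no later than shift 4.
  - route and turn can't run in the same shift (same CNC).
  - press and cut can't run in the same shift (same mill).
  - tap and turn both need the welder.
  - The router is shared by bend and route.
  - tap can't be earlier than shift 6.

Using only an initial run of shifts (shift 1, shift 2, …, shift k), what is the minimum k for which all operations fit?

The precedence chain requires at least 2 distinct shifts.
With at most 1 per shift and 7 operations, at least 7 shifts are needed.
tap can't be placed before shift 6, so the schedule must run through at least shift 6.
7 works (last occupied shift: shift 7): for example deburr -> shift 7; press -> shift 3; route -> shift 2; turn -> shift 5; bend -> shift 4; cut -> shift 1; tap -> shift 6.

7 shifts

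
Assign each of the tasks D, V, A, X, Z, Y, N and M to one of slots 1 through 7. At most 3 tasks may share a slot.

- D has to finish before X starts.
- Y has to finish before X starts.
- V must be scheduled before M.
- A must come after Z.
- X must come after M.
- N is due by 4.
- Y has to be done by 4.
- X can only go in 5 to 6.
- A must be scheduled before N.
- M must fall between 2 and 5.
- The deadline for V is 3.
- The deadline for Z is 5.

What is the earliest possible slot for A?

Precedence pushes A to at least 2; downstream work caps A at 3.
A at 2 is achievable: X=5, Y=1, M=2, N=3, D=2, A=2, Z=1, V=1.

2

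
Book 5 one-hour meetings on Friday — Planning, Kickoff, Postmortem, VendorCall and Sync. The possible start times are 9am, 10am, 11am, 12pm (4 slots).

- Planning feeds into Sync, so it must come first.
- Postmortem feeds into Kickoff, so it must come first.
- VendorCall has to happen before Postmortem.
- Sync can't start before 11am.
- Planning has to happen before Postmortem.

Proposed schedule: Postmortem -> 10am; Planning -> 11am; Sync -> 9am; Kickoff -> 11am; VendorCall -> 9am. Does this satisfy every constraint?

No. Planning feeds into Sync, so it must come first is not satisfied.

Planning has to happen before Postmortem — violated.
VendorCall has to happen before Postmortem — holds.
Postmortem feeds into Kickoff, so it must come first — holds.
Planning feeds into Sync, so it must come first — violated.
Sync can't start before 11am — violated.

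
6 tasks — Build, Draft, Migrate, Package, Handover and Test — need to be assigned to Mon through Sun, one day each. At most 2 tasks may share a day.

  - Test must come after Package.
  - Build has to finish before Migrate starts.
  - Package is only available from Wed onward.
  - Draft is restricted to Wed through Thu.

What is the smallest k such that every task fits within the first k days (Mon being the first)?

The precedence chain requires at least 2 distinct days.
With at most 2 per day and 6 tasks, at least 3 days are needed.
Propagating the time windows through the other constraints, Test can't land before Thu — that is day 4 counting from Mon — so the schedule must run through at least 4 days.
4 works (last occupied day: Thu): for example Package=Wed, Migrate=Tue, Handover=Mon, Test=Thu, Draft=Wed, Build=Mon.

4 days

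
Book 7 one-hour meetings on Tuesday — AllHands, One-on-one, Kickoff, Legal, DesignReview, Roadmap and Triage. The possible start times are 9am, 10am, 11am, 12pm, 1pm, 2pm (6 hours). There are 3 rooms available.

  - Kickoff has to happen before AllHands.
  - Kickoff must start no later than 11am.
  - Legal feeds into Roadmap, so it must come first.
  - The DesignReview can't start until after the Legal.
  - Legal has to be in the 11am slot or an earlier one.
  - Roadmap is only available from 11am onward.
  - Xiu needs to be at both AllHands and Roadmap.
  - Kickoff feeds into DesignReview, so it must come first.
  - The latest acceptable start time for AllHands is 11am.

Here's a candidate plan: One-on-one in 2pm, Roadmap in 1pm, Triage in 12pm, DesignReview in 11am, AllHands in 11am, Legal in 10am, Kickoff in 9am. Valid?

Yes, all constraints hold

Legal has to be in the 11am slot or an earlier one — holds.
Legal feeds into Roadmap, so it must come first — holds.
The latest acceptable start time for AllHands is 11am — holds.
There are 3 rooms available — holds.
Kickoff has to happen before AllHands — holds.
Xiu needs to be at both AllHands and Roadmap — holds.
Kickoff feeds into DesignReview, so it must come first — holds.
The DesignReview can't start until after the Legal — holds.
Kickoff must start no later than 11am — holds.
Roadmap is only available from 11am onward — holds.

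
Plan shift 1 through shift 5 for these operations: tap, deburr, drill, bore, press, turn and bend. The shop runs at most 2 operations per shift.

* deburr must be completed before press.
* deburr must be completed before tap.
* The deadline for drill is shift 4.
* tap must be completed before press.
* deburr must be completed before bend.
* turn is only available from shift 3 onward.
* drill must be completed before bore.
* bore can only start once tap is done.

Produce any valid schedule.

deburr in shift 1; drill in shift 1; bend in shift 2; press in shift 4; tap in shift 2; turn in shift 3; bore in shift 3

Checking: tap(shift 2) before press(shift 4); tap(shift 2) before bore(shift 3); deburr(shift 1) before press(shift 4); deburr(shift 1) before bend(shift 2); drill(shift 1) before bore(shift 3); deburr(shift 1) before tap(shift 2); turn=shift 3 in [shift 3,shift 5]; drill=shift 1 in [shift 1,shift 4]; max 2 per shift (cap 2).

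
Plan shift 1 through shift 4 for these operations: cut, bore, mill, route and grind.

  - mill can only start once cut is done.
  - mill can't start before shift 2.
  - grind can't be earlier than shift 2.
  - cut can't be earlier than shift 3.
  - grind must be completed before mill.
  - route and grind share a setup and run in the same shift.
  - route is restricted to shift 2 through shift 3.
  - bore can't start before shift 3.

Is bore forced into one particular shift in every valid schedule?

No

bore can be shift 3 (e.g. bore=shift 3; mill=shift 4; grind=shift 2; route=shift 2; cut=shift 3) or shift 4 (e.g. cut in shift 3; bore in shift 4; grind in shift 2; route in shift 2; mill in shift 4).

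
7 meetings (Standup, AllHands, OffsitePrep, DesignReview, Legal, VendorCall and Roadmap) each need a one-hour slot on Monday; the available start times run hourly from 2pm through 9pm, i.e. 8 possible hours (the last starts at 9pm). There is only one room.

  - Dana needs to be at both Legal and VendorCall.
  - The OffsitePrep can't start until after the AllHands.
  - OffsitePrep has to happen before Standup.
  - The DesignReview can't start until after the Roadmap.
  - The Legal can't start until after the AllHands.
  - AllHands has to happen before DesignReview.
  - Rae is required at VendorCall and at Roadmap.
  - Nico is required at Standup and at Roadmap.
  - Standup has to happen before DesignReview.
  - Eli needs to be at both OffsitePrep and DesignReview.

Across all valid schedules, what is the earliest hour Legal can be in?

3pm

Precedence pushes Legal to at least 3pm.
Legal at 3pm is achievable: DesignReview in 7pm, Roadmap in 6pm, Legal in 3pm, Standup in 5pm, OffsitePrep in 4pm, VendorCall in 8pm, AllHands in 2pm.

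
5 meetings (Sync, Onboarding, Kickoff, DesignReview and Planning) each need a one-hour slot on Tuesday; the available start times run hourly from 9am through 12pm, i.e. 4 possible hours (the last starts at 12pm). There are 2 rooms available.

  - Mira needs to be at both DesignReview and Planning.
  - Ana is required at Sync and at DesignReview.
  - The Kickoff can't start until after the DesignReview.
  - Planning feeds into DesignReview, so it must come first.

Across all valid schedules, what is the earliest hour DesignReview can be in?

10am

Precedence pushes DesignReview to at least 10am; downstream work caps DesignReview at 11am.
DesignReview at 10am is achievable: Onboarding in 10am; DesignReview in 10am; Planning in 9am; Sync in 9am; Kickoff in 11am.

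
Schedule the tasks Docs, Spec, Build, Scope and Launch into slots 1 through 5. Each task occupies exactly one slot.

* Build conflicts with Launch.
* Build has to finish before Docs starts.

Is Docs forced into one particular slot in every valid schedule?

Docs can be 2 (e.g. Scope in 1, Spec in 1, Launch in 2, Build in 1, Docs in 2) or 3 (e.g. Launch=2, Spec=1, Scope=1, Build=1, Docs=3).

No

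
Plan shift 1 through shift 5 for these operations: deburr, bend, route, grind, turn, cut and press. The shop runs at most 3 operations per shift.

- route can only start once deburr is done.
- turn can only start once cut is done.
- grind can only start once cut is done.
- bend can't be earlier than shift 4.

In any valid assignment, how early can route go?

Precedence pushes route to at least shift 2.
route at shift 2 is achievable: cut in shift 1, turn in shift 2, bend in shift 4, press in shift 1, deburr in shift 1, grind in shift 2, route in shift 2.

shift 2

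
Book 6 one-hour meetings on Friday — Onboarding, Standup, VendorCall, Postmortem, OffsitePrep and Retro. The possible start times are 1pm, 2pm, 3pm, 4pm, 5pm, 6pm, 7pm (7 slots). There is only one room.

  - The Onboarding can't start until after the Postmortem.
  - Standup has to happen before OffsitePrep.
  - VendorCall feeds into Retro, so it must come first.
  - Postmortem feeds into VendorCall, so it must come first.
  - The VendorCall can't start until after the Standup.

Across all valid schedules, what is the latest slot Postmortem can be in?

4pm

Downstream work caps Postmortem at 5pm.
Postmortem at 4pm is achievable: OffsitePrep -> 2pm; VendorCall -> 5pm; Onboarding -> 6pm; Standup -> 1pm; Postmortem -> 4pm; Retro -> 7pm.
Nothing later works — the capacity limit rule out every slot after 4pm.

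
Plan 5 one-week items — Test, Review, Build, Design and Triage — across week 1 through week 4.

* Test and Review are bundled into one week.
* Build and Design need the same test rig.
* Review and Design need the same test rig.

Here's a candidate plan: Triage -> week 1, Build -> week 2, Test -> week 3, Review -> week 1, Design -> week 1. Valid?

Invalid. Test and Review are bundled into one week.

Review and Design need the same test rig — violated.
Build and Design need the same test rig — holds.
Test and Review are bundled into one week — violated.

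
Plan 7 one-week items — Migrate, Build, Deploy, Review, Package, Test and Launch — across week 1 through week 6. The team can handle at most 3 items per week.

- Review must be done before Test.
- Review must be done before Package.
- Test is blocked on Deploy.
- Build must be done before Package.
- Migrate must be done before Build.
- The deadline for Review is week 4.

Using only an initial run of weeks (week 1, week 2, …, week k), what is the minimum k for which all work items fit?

The precedence chain requires at least 3 distinct weeks.
With at most 3 per week and 7 work items, at least 3 weeks are needed.
3 works (last occupied week: week 3): for example Deploy in week 1, Build in week 2, Test in week 2, Package in week 3, Launch in week 2, Review in week 1, Migrate in week 1.

3 weeks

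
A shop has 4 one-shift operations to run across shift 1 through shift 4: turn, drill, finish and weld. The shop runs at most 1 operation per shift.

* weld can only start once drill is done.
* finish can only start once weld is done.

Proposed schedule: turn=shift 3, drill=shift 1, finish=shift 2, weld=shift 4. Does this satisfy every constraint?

weld can only start once drill is done — holds.
The shop runs at most 1 operation per shift — holds.
finish can only start once weld is done — violated.

No — it violates: finish can only start once weld is done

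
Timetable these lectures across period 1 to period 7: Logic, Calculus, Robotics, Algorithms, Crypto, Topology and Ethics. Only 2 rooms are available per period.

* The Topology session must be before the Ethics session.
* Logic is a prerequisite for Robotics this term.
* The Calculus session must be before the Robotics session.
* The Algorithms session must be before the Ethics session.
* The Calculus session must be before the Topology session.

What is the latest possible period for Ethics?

period 7

Precedence pushes Ethics to at least period 3.
Ethics at period 7 is achievable: Calculus in period 1, Ethics in period 7, Robotics in period 2, Logic in period 1, Topology in period 2, Crypto in period 3, Algorithms in period 3.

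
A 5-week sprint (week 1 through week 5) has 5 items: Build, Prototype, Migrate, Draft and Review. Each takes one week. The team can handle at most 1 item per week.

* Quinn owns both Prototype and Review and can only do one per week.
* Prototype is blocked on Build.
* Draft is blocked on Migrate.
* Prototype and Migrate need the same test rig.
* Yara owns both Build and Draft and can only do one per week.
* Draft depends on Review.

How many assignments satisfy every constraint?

20

Splitting on Build: it can be week 1 (8), week 2 (6), week 3 (4), week 4 (2). Listing each branch's schedules as (Prototype, Migrate, Draft, Review) by week number:
Build=week 1: (2,3,5,4) (2,4,5,3) (3,2,5,4) (3,4,5,2) (4,2,5,3) (4,3,5,2) (5,2,4,3) (5,3,4,2) — 8.
Build=week 2: (3,1,5,4) (3,4,5,1) (4,1,5,3) (4,3,5,1) (5,1,4,3) (5,3,4,1) — 6.
Build=week 3: (4,1,5,2) (4,2,5,1) (5,1,4,2) (5,2,4,1) — 4.
Build=week 4: (5,1,3,2) (5,2,3,1) — 2.
Summing: 8 + 6 + 4 + 2 = 20.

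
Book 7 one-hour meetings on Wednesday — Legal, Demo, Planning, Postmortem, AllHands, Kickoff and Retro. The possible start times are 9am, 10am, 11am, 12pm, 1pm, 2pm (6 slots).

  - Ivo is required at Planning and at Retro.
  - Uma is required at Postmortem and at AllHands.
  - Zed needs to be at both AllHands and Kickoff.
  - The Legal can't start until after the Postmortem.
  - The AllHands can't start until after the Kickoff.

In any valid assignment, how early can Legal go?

Precedence pushes Legal to at least 10am.
Legal at 10am is achievable: AllHands -> 10am; Kickoff -> 9am; Postmortem -> 9am; Legal -> 10am; Retro -> 10am; Demo -> 9am; Planning -> 9am.

10am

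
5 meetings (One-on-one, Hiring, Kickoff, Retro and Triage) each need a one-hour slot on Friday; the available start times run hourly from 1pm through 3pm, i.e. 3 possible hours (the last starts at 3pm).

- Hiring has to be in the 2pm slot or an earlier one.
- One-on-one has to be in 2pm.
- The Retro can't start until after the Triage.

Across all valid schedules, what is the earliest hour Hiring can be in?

1pm

Hiring's own window allows nothing later than 2pm.
Hiring at 1pm is achievable: Retro in 2pm, Triage in 1pm, One-on-one in 2pm, Hiring in 1pm, Kickoff in 1pm.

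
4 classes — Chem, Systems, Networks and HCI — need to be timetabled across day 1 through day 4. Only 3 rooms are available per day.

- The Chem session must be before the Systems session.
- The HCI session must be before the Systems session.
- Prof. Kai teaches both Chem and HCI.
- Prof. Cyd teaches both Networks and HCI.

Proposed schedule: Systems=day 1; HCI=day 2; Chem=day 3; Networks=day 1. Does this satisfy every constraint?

No — it violates: The Chem session must be before the Systems session

Prof. Kai teaches both Chem and HCI — holds.
Prof. Cyd teaches both Networks and HCI — holds.
The Chem session must be before the Systems session — violated.
The HCI session must be before the Systems session — violated.
Only 3 rooms are available per day — holds.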